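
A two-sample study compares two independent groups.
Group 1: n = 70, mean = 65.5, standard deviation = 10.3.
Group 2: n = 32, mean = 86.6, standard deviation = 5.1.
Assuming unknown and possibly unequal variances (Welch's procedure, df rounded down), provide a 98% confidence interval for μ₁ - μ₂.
(-24.71, -17.49)

Difference: x̄₁ - x̄₂ = -21.10
SE = √(s₁²/n₁ + s₂²/n₂) = √(10.3²/70 + 5.1²/32) = 1.5259
df = 99.29 → 99 (Welch–Satterthwaite, rounded down)
t* = 2.365

CI: -21.10 ± 2.365 · 1.5259 = -21.10 ± 3.61 = (-24.71, -17.49)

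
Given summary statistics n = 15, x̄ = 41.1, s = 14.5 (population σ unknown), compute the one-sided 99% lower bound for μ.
μ ≥ 31.28

Lower bound (one-sided):
t* = 2.624 (one-sided for 99%)
Lower bound = x̄ - t* · s/√n = 41.1 - 2.624 · 14.5/√15 = 31.28

We are 99% confident that μ ≥ 31.28.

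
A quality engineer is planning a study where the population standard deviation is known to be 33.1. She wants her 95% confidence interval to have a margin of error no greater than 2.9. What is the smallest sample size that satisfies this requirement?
n ≥ 501

For margin E ≤ 2.9:
n ≥ (z* · σ / E)²
n ≥ (1.960 · 33.1 / 2.9)²
n ≥ 500.46

Minimum n = 501 (rounding up)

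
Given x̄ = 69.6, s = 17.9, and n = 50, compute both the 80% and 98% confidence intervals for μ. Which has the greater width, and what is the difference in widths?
98% CI is wider by 5.60

df = 49
80% CI: t* = 1.299, (66.31, 72.89), width = 2 · t* · s/√n = 6.58
98% CI: t* = 2.405, (63.51, 75.69), width = 2 · t* · s/√n = 12.18

The 98% CI is wider by 12.18 - 6.58 = 5.60.
Higher confidence requires a wider interval.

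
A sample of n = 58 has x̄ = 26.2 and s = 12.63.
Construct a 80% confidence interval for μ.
(24.05, 28.35)

t-interval (σ unknown):
df = n - 1 = 57
t* = 1.297 for 80% confidence

Margin of error = t* · s/√n = 1.297 · 12.63/√58 = 2.15

CI: (24.05, 28.35)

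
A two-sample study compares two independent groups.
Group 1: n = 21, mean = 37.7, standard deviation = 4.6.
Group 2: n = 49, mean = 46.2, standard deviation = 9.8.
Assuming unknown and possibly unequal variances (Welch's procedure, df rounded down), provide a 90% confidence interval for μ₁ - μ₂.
(-11.37, -5.63)

Difference: x̄₁ - x̄₂ = -8.50
SE = √(s₁²/n₁ + s₂²/n₂) = √(4.6²/21 + 9.8²/49) = 1.7227
df = 67.33 → 67 (Welch–Satterthwaite, rounded down)
t* = 1.668

CI: -8.50 ± 1.668 · 1.7227 = -8.50 ± 2.87 = (-11.37, -5.63)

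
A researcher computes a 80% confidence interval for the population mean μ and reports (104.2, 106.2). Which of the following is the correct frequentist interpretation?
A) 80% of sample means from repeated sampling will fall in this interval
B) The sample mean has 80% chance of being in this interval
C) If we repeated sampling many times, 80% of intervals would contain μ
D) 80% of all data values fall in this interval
C

A) Wrong — coverage applies to intervals containing μ, not to future x̄ values.
B) Wrong — x̄ is observed and sits in the interval by construction.
C) Correct — this is the frequentist long-run coverage interpretation.
D) Wrong — a CI is about the parameter μ, not individual data values.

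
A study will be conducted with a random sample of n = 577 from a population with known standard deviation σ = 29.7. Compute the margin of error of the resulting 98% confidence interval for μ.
Margin of error = 2.88

Margin of error = z* · σ/√n
= 2.326 · 29.7/√577
= 2.326 · 29.7/24.0208
= 2.88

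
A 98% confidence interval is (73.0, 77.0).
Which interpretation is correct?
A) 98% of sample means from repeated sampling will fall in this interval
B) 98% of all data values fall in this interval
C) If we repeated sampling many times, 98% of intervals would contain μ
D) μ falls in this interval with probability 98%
C

A) Wrong — coverage applies to intervals containing μ, not to future x̄ values.
B) Wrong — a CI is about the parameter μ, not individual data values.
C) Correct — this is the frequentist long-run coverage interpretation.
D) Wrong — μ is fixed; the randomness lives in the interval, not in μ.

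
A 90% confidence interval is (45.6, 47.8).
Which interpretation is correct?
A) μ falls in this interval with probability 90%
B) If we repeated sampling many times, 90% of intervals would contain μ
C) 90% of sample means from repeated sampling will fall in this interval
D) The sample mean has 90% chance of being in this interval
B

A) Wrong — μ is fixed; the randomness lives in the interval, not in μ.
B) Correct — this is the frequentist long-run coverage interpretation.
C) Wrong — coverage applies to intervals containing μ, not to future x̄ values.
D) Wrong — x̄ is observed and sits in the interval by construction.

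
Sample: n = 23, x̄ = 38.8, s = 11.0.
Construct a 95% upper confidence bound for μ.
μ ≤ 42.74

Upper bound (one-sided):
t* = 1.717 (one-sided for 95%)
Upper bound = x̄ + t* · s/√n = 38.8 + 1.717 · 11.0/√23 = 42.74

We are 95% confident that μ ≤ 42.74.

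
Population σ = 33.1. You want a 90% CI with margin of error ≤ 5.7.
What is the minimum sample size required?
n ≥ 92

For margin E ≤ 5.7:
n ≥ (z* · σ / E)²
n ≥ (1.645 · 33.1 / 5.7)²
n ≥ 91.25

Minimum n = 92 (rounding up)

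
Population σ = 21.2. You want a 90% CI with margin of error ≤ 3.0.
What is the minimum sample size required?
n ≥ 136

For margin E ≤ 3.0:
n ≥ (z* · σ / E)²
n ≥ (1.645 · 21.2 / 3.0)²
n ≥ 135.13

Minimum n = 136 (rounding up)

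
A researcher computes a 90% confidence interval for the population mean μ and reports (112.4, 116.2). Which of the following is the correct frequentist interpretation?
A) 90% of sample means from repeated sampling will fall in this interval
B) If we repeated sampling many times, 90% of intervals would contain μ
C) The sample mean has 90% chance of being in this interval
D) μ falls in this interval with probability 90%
B

A) Wrong — coverage applies to intervals containing μ, not to future x̄ values.
B) Correct — this is the frequentist long-run coverage interpretation.
C) Wrong — x̄ is observed and sits in the interval by construction.
D) Wrong — μ is fixed; the randomness lives in the interval, not in μ.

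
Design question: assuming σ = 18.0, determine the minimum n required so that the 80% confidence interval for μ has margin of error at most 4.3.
n ≥ 29

For margin E ≤ 4.3:
n ≥ (z* · σ / E)²
n ≥ (1.282 · 18.0 / 4.3)²
n ≥ 28.80

Minimum n = 29 (rounding up)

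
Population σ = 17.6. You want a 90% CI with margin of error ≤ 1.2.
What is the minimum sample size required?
n ≥ 583

For margin E ≤ 1.2:
n ≥ (z* · σ / E)²
n ≥ (1.645 · 17.6 / 1.2)²
n ≥ 582.10

Minimum n = 583 (rounding up)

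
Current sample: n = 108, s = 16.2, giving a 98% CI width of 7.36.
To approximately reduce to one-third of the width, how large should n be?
n ≈ 972

CI width ∝ 1/√n
To reduce width by factor 3, need √n to grow by 3 → need 3² = 9 times as many samples.

Current: n = 108, width = 7.36
New: n = 972, width ≈ 2.42

Width reduced by factor of 7.36/2.42 = 3.04.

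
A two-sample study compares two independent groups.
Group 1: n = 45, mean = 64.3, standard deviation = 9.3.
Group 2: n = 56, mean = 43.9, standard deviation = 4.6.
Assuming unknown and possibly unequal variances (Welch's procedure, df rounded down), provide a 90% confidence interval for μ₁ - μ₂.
(17.87, 22.93)

Difference: x̄₁ - x̄₂ = 20.40
SE = √(s₁²/n₁ + s₂²/n₂) = √(9.3²/45 + 4.6²/56) = 1.5165
df = 61.11 → 61 (Welch–Satterthwaite, rounded down)
t* = 1.670

CI: 20.40 ± 1.670 · 1.5165 = 20.40 ± 2.53 = (17.87, 22.93)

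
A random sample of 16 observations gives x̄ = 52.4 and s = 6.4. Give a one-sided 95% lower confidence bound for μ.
μ ≥ 49.60

Lower bound (one-sided):
t* = 1.753 (one-sided for 95%)
Lower bound = x̄ - t* · s/√n = 52.4 - 1.753 · 6.4/√16 = 49.60

We are 95% confident that μ ≥ 49.60.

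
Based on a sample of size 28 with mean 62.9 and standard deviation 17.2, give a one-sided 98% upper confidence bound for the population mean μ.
μ ≤ 69.91

Upper bound (one-sided):
t* = 2.158 (one-sided for 98%)
Upper bound = x̄ + t* · s/√n = 62.9 + 2.158 · 17.2/√28 = 69.91

We are 98% confident that μ ≤ 69.91.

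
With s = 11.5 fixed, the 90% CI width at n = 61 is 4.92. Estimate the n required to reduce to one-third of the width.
n ≈ 549

CI width ∝ 1/√n
To reduce width by factor 3, need √n to grow by 3 → need 3² = 9 times as many samples.

Current: n = 61, width = 4.92
New: n = 549, width ≈ 1.62

Width reduced by factor of 4.92/1.62 = 3.04.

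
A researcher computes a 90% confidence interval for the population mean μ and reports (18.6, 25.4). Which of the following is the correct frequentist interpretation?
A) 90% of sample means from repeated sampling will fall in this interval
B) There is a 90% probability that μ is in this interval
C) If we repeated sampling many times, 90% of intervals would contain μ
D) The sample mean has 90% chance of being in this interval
C

A) Wrong — coverage applies to intervals containing μ, not to future x̄ values.
B) Wrong — μ is fixed; the randomness lives in the interval, not in μ.
C) Correct — this is the frequentist long-run coverage interpretation.
D) Wrong — x̄ is observed and sits in the interval by construction.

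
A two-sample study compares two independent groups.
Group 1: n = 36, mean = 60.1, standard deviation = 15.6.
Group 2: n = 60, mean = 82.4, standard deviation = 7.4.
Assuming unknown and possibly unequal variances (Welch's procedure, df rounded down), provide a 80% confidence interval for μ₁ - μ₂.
(-25.90, -18.70)

Difference: x̄₁ - x̄₂ = -22.30
SE = √(s₁²/n₁ + s₂²/n₂) = √(15.6²/36 + 7.4²/60) = 2.7700
df = 44.61 → 44 (Welch–Satterthwaite, rounded down)
t* = 1.301

CI: -22.30 ± 1.301 · 2.7700 = -22.30 ± 3.60 = (-25.90, -18.70)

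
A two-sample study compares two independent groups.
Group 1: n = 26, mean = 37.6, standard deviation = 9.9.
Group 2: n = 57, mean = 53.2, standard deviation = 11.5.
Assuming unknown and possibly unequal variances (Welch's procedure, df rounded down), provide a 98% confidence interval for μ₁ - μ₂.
(-21.51, -9.69)

Difference: x̄₁ - x̄₂ = -15.60
SE = √(s₁²/n₁ + s₂²/n₂) = √(9.9²/26 + 11.5²/57) = 2.4678
df = 55.81 → 55 (Welch–Satterthwaite, rounded down)
t* = 2.396

CI: -15.60 ± 2.396 · 2.4678 = -15.60 ± 5.91 = (-21.51, -9.69)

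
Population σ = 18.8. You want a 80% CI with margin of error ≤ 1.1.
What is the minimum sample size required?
n ≥ 481

For margin E ≤ 1.1:
n ≥ (z* · σ / E)²
n ≥ (1.282 · 18.8 / 1.1)²
n ≥ 480.07

Minimum n = 481 (rounding up)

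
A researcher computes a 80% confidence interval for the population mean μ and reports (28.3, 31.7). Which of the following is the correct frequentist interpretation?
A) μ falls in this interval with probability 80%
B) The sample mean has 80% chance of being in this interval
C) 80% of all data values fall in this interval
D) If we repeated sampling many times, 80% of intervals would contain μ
D

A) Wrong — μ is fixed; the randomness lives in the interval, not in μ.
B) Wrong — x̄ is observed and sits in the interval by construction.
C) Wrong — a CI is about the parameter μ, not individual data values.
D) Correct — this is the frequentist long-run coverage interpretation.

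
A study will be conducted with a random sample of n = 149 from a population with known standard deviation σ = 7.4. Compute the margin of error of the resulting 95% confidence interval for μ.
Margin of error = 1.19

Margin of error = z* · σ/√n
= 1.960 · 7.4/√149
= 1.960 · 7.4/12.2066
= 1.19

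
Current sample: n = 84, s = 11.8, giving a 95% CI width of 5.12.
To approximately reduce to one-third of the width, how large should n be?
n ≈ 756

CI width ∝ 1/√n
To reduce width by factor 3, need √n to grow by 3 → need 3² = 9 times as many samples.

Current: n = 84, width = 5.12
New: n = 756, width ≈ 1.68

Width reduced by factor of 5.12/1.68 = 3.05.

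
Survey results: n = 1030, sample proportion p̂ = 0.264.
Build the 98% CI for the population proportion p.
(0.232, 0.296)

Proportion CI:
SE = √(p̂(1-p̂)/n) = √(0.264 · 0.736 / 1030) = 0.01373

z* = 2.326
Margin = z* · SE = 2.326 · 0.01373 = 0.0319

CI: 0.264 ± 0.0319 = (0.232, 0.296)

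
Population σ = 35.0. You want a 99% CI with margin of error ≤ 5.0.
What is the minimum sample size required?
n ≥ 326

For margin E ≤ 5.0:
n ≥ (z* · σ / E)²
n ≥ (2.576 · 35.0 / 5.0)²
n ≥ 325.15

Minimum n = 326 (rounding up)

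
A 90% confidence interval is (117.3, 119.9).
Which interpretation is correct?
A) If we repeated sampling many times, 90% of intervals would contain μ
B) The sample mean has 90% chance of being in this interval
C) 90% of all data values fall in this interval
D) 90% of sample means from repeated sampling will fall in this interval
A

A) Correct — this is the frequentist long-run coverage interpretation.
B) Wrong — x̄ is observed and sits in the interval by construction.
C) Wrong — a CI is about the parameter μ, not individual data values.
D) Wrong — coverage applies to intervals containing μ, not to future x̄ values.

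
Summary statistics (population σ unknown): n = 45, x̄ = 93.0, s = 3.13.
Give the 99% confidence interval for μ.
(91.74, 94.26)

t-interval (σ unknown):
df = n - 1 = 44
t* = 2.692 for 99% confidence

Margin of error = t* · s/√n = 2.692 · 3.13/√45 = 1.26

CI: (91.74, 94.26)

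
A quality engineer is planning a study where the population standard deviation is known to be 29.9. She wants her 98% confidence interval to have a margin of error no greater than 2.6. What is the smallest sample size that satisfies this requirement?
n ≥ 716

For margin E ≤ 2.6:
n ≥ (z* · σ / E)²
n ≥ (2.326 · 29.9 / 2.6)²
n ≥ 715.51

Minimum n = 716 (rounding up)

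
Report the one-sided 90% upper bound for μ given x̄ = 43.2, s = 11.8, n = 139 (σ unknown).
μ ≤ 44.49

Upper bound (one-sided):
t* = 1.288 (one-sided for 90%)
Upper bound = x̄ + t* · s/√n = 43.2 + 1.288 · 11.8/√139 = 44.49

We are 90% confident that μ ≤ 44.49.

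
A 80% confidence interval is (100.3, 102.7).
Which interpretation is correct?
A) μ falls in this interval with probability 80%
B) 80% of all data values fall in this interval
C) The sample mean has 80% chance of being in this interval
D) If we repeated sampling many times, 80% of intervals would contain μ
D

A) Wrong — μ is fixed; the randomness lives in the interval, not in μ.
B) Wrong — a CI is about the parameter μ, not individual data values.
C) Wrong — x̄ is observed and sits in the interval by construction.
D) Correct — this is the frequentist long-run coverage interpretation.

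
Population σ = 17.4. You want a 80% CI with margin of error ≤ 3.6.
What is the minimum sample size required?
n ≥ 39

For margin E ≤ 3.6:
n ≥ (z* · σ / E)²
n ≥ (1.282 · 17.4 / 3.6)²
n ≥ 38.39

Minimum n = 39 (rounding up)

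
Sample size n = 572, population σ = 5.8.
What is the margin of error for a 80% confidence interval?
Margin of error = 0.31

Margin of error = z* · σ/√n
= 1.282 · 5.8/√572
= 1.282 · 5.8/23.9165
= 0.31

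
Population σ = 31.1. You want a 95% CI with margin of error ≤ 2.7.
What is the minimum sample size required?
n ≥ 510

For margin E ≤ 2.7:
n ≥ (z* · σ / E)²
n ≥ (1.960 · 31.1 / 2.7)²
n ≥ 509.69

Minimum n = 510 (rounding up)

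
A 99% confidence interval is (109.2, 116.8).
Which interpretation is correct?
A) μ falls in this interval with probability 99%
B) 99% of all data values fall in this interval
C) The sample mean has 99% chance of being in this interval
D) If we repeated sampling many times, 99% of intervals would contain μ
D

A) Wrong — μ is fixed; the randomness lives in the interval, not in μ.
B) Wrong — a CI is about the parameter μ, not individual data values.
C) Wrong — x̄ is observed and sits in the interval by construction.
D) Correct — this is the frequentist long-run coverage interpretation.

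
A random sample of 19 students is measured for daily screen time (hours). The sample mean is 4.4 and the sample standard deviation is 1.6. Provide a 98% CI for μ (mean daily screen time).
(3.46, 5.34)

t-interval (σ unknown):
df = n - 1 = 18
t* = 2.552 for 98% confidence

Margin of error = t* · s/√n = 2.552 · 1.6/√19 = 0.94

CI: (3.46, 5.34)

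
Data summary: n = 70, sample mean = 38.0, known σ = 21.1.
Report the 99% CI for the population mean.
(31.50, 44.50)

z-interval (σ known):
z* = 2.576 for 99% confidence

Margin of error = z* · σ/√n = 2.576 · 21.1/√70 = 6.50

CI: (38.0 - 6.50, 38.0 + 6.50) = (31.50, 44.50)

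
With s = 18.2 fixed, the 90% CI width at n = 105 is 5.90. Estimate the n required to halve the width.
n ≈ 420

CI width ∝ 1/√n
To reduce width by factor 2, need √n to grow by 2 → need 2² = 4 times as many samples.

Current: n = 105, width = 5.90
New: n = 420, width ≈ 2.93

Width reduced by factor of 5.90/2.93 = 2.01.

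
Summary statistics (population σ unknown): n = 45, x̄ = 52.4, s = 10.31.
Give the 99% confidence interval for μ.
(48.26, 56.54)

t-interval (σ unknown):
df = n - 1 = 44
t* = 2.692 for 99% confidence

Margin of error = t* · s/√n = 2.692 · 10.31/√45 = 4.14

CI: (48.26, 56.54)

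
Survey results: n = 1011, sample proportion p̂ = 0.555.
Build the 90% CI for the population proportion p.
(0.529, 0.581)

Proportion CI:
SE = √(p̂(1-p̂)/n) = √(0.555 · 0.445 / 1011) = 0.01563

z* = 1.645
Margin = z* · SE = 1.645 · 0.01563 = 0.0257

CI: 0.555 ± 0.0257 = (0.529, 0.581)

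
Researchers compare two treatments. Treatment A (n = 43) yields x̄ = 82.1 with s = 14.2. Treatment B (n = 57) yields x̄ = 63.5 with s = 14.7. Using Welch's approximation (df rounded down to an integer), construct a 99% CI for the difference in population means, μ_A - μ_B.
(10.94, 26.26)

Difference: x̄₁ - x̄₂ = 18.60
SE = √(s₁²/n₁ + s₂²/n₂) = √(14.2²/43 + 14.7²/57) = 2.9121
df = 92.18 → 92 (Welch–Satterthwaite, rounded down)
t* = 2.630

CI: 18.60 ± 2.630 · 2.9121 = 18.60 ± 7.66 = (10.94, 26.26)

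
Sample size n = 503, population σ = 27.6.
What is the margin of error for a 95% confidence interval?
Margin of error = 2.41

Margin of error = z* · σ/√n
= 1.960 · 27.6/√503
= 1.960 · 27.6/22.4277
= 2.41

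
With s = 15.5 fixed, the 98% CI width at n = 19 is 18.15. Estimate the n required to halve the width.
n ≈ 76

CI width ∝ 1/√n
To reduce width by factor 2, need √n to grow by 2 → need 2² = 4 times as many samples.

Current: n = 19, width = 18.15
New: n = 76, width ≈ 8.45

Width reduced by factor of 18.15/8.45 = 2.15.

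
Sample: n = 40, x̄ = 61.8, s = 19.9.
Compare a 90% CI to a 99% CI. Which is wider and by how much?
99% CI is wider by 6.44

df = 39
90% CI: t* = 1.685, (56.50, 67.10), width = 2 · t* · s/√n = 10.60
99% CI: t* = 2.708, (53.28, 70.32), width = 2 · t* · s/√n = 17.04

The 99% CI is wider by 17.04 - 10.60 = 6.44.
Higher confidence requires a wider interval.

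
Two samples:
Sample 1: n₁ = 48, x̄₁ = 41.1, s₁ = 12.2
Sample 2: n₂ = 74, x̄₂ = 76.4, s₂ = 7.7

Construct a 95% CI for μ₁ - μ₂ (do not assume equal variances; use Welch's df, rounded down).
(-39.24, -31.36)

Difference: x̄₁ - x̄₂ = -35.30
SE = √(s₁²/n₁ + s₂²/n₂) = √(12.2²/48 + 7.7²/74) = 1.9754
df = 71.36 → 71 (Welch–Satterthwaite, rounded down)
t* = 1.994

CI: -35.30 ± 1.994 · 1.9754 = -35.30 ± 3.94 = (-39.24, -31.36)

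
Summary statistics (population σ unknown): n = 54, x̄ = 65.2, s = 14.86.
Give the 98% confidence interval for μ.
(60.35, 70.05)

t-interval (σ unknown):
df = n - 1 = 53
t* = 2.399 for 98% confidence

Margin of error = t* · s/√n = 2.399 · 14.86/√54 = 4.85

CI: (60.35, 70.05)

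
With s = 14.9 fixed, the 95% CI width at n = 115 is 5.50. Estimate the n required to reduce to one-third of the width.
n ≈ 1035

CI width ∝ 1/√n
To reduce width by factor 3, need √n to grow by 3 → need 3² = 9 times as many samples.

Current: n = 115, width = 5.50
New: n = 1035, width ≈ 1.82

Width reduced by factor of 5.50/1.82 = 3.02.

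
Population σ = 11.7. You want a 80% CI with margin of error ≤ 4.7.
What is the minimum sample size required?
n ≥ 11

For margin E ≤ 4.7:
n ≥ (z* · σ / E)²
n ≥ (1.282 · 11.7 / 4.7)²
n ≥ 10.18

Minimum n = 11 (rounding up)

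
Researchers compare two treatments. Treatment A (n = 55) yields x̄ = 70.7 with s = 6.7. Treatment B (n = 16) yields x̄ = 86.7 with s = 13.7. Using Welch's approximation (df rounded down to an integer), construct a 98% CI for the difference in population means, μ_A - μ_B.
(-25.09, -6.91)

Difference: x̄₁ - x̄₂ = -16.00
SE = √(s₁²/n₁ + s₂²/n₂) = √(6.7²/55 + 13.7²/16) = 3.5421
df = 17.14 → 17 (Welch–Satterthwaite, rounded down)
t* = 2.567

CI: -16.00 ± 2.567 · 3.5421 = -16.00 ± 9.09 = (-25.09, -6.91)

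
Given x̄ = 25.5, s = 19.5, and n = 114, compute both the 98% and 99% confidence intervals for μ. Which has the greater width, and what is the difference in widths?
99% CI is wider by 0.95

df = 113
98% CI: t* = 2.360, (21.19, 29.81), width = 2 · t* · s/√n = 8.62
99% CI: t* = 2.620, (20.71, 30.29), width = 2 · t* · s/√n = 9.57

The 99% CI is wider by 9.57 - 8.62 = 0.95.
Higher confidence requires a wider interval.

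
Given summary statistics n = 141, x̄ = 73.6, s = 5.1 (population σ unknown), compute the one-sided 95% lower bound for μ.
μ ≥ 72.89

Lower bound (one-sided):
t* = 1.656 (one-sided for 95%)
Lower bound = x̄ - t* · s/√n = 73.6 - 1.656 · 5.1/√141 = 72.89

We are 95% confident that μ ≥ 72.89.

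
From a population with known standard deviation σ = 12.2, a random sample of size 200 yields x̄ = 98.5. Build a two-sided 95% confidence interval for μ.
(96.81, 100.19)

z-interval (σ known):
z* = 1.960 for 95% confidence

Margin of error = z* · σ/√n = 1.960 · 12.2/√200 = 1.69

CI: (98.5 - 1.69, 98.5 + 1.69) = (96.81, 100.19)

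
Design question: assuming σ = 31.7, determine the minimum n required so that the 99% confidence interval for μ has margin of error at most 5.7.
n ≥ 206

For margin E ≤ 5.7:
n ≥ (z* · σ / E)²
n ≥ (2.576 · 31.7 / 5.7)²
n ≥ 205.24

Minimum n = 206 (rounding up)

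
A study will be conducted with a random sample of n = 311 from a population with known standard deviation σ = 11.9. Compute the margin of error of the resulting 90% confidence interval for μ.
Margin of error = 1.11

Margin of error = z* · σ/√n
= 1.645 · 11.9/√311
= 1.645 · 11.9/17.6352
= 1.11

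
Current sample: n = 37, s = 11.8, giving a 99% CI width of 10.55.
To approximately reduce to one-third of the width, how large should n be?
n ≈ 333

CI width ∝ 1/√n
To reduce width by factor 3, need √n to grow by 3 → need 3² = 9 times as many samples.

Current: n = 37, width = 10.55
New: n = 333, width ≈ 3.35

Width reduced by factor of 10.55/3.35 = 3.15.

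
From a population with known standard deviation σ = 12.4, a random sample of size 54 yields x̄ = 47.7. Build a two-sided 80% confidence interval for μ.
(45.54, 49.86)

z-interval (σ known):
z* = 1.282 for 80% confidence

Margin of error = z* · σ/√n = 1.282 · 12.4/√54 = 2.16

CI: (47.7 - 2.16, 47.7 + 2.16) = (45.54, 49.86)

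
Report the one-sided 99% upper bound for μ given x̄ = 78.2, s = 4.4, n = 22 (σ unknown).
μ ≤ 80.56

Upper bound (one-sided):
t* = 2.518 (one-sided for 99%)
Upper bound = x̄ + t* · s/√n = 78.2 + 2.518 · 4.4/√22 = 80.56

We are 99% confident that μ ≤ 80.56.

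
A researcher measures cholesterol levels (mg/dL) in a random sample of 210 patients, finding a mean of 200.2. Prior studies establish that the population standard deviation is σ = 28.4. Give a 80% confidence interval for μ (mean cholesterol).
(197.69, 202.71)

z-interval (σ known):
z* = 1.282 for 80% confidence

Margin of error = z* · σ/√n = 1.282 · 28.4/√210 = 2.51

CI: (200.2 - 2.51, 200.2 + 2.51) = (197.69, 202.71)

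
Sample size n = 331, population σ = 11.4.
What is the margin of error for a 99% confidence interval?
Margin of error = 1.61

Margin of error = z* · σ/√n
= 2.576 · 11.4/√331
= 2.576 · 11.4/18.1934
= 1.61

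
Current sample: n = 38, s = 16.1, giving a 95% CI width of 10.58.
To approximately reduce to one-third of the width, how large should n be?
n ≈ 342

CI width ∝ 1/√n
To reduce width by factor 3, need √n to grow by 3 → need 3² = 9 times as many samples.

Current: n = 38, width = 10.58
New: n = 342, width ≈ 3.42

Width reduced by factor of 10.58/3.42 = 3.09.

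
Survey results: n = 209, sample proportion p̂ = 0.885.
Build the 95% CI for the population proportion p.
(0.842, 0.928)

Proportion CI:
SE = √(p̂(1-p̂)/n) = √(0.885 · 0.115 / 209) = 0.02207

z* = 1.960
Margin = z* · SE = 1.960 · 0.02207 = 0.0433

CI: 0.885 ± 0.0433 = (0.842, 0.928)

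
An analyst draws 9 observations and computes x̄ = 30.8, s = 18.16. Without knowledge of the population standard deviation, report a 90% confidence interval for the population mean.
(19.54, 42.06)

t-interval (σ unknown):
df = n - 1 = 8
t* = 1.860 for 90% confidence

Margin of error = t* · s/√n = 1.860 · 18.16/√9 = 11.26

CI: (19.54, 42.06)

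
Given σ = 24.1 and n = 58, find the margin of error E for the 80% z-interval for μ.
Margin of error = 4.06

Margin of error = z* · σ/√n
= 1.282 · 24.1/√58
= 1.282 · 24.1/7.6158
= 4.06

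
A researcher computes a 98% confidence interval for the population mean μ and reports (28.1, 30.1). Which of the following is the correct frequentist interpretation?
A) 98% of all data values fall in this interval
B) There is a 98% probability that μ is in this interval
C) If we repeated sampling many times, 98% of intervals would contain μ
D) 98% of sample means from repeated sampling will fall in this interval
C

A) Wrong — a CI is about the parameter μ, not individual data values.
B) Wrong — μ is fixed; the randomness lives in the interval, not in μ.
C) Correct — this is the frequentist long-run coverage interpretation.
D) Wrong — coverage applies to intervals containing μ, not to future x̄ values.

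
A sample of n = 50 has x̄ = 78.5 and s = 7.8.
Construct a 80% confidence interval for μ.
(77.07, 79.93)

t-interval (σ unknown):
df = n - 1 = 49
t* = 1.299 for 80% confidence

Margin of error = t* · s/√n = 1.299 · 7.8/√50 = 1.43

CI: (77.07, 79.93)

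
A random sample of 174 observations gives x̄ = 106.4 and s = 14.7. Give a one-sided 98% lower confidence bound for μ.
μ ≥ 104.09

Lower bound (one-sided):
t* = 2.069 (one-sided for 98%)
Lower bound = x̄ - t* · s/√n = 106.4 - 2.069 · 14.7/√174 = 104.09

We are 98% confident that μ ≥ 104.09.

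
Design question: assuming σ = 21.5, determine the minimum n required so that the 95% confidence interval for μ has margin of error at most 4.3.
n ≥ 97

For margin E ≤ 4.3:
n ≥ (z* · σ / E)²
n ≥ (1.960 · 21.5 / 4.3)²
n ≥ 96.04

Minimum n = 97 (rounding up)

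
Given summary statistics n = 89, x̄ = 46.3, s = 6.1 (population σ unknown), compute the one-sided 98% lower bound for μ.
μ ≥ 44.95

Lower bound (one-sided):
t* = 2.085 (one-sided for 98%)
Lower bound = x̄ - t* · s/√n = 46.3 - 2.085 · 6.1/√89 = 44.95

We are 98% confident that μ ≥ 44.95.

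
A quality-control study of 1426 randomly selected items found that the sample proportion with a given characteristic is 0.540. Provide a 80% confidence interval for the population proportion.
(0.523, 0.557)

Proportion CI:
SE = √(p̂(1-p̂)/n) = √(0.540 · 0.460 / 1426) = 0.01320

z* = 1.282
Margin = z* · SE = 1.282 · 0.01320 = 0.0169

CI: 0.540 ± 0.0169 = (0.523, 0.557)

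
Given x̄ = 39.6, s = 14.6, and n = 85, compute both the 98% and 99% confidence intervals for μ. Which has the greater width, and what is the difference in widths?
99% CI is wider by 0.84

df = 84
98% CI: t* = 2.372, (35.84, 43.36), width = 2 · t* · s/√n = 7.51
99% CI: t* = 2.636, (35.43, 43.77), width = 2 · t* · s/√n = 8.35

The 99% CI is wider by 8.35 - 7.51 = 0.84.
Higher confidence requires a wider interval.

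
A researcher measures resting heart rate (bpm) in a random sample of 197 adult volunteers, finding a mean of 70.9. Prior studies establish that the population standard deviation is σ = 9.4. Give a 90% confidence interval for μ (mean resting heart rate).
(69.80, 72.00)

z-interval (σ known):
z* = 1.645 for 90% confidence

Margin of error = z* · σ/√n = 1.645 · 9.4/√197 = 1.10

CI: (70.9 - 1.10, 70.9 + 1.10) = (69.80, 72.00)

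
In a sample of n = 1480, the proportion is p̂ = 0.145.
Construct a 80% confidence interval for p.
(0.133, 0.157)

Proportion CI:
SE = √(p̂(1-p̂)/n) = √(0.145 · 0.855 / 1480) = 0.00915

z* = 1.282
Margin = z* · SE = 1.282 · 0.00915 = 0.0117

CI: 0.145 ± 0.0117 = (0.133, 0.157)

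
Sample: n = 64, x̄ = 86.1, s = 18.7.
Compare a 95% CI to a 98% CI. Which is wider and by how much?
98% CI is wider by 1.82

df = 63
95% CI: t* = 1.998, (81.43, 90.77), width = 2 · t* · s/√n = 9.34
98% CI: t* = 2.387, (80.52, 91.68), width = 2 · t* · s/√n = 11.16

The 98% CI is wider by 11.16 - 9.34 = 1.82.
Higher confidence requires a wider interval.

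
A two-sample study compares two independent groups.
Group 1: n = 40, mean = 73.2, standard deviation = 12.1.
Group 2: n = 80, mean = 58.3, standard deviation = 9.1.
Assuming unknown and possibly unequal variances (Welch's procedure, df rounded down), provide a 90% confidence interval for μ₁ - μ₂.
(11.28, 18.52)

Difference: x̄₁ - x̄₂ = 14.90
SE = √(s₁²/n₁ + s₂²/n₂) = √(12.1²/40 + 9.1²/80) = 2.1669
df = 61.74 → 61 (Welch–Satterthwaite, rounded down)
t* = 1.670

CI: 14.90 ± 1.670 · 2.1669 = 14.90 ± 3.62 = (11.28, 18.52)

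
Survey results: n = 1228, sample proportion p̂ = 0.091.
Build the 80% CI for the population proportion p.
(0.080, 0.102)

Proportion CI:
SE = √(p̂(1-p̂)/n) = √(0.091 · 0.909 / 1228) = 0.00821

z* = 1.282
Margin = z* · SE = 1.282 · 0.00821 = 0.0105

CI: 0.091 ± 0.0105 = (0.080, 0.102)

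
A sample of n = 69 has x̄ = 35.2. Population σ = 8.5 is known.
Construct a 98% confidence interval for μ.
(32.82, 37.58)

z-interval (σ known):
z* = 2.326 for 98% confidence

Margin of error = z* · σ/√n = 2.326 · 8.5/√69 = 2.38

CI: (35.2 - 2.38, 35.2 + 2.38) = (32.82, 37.58)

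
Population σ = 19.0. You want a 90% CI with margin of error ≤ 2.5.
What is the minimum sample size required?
n ≥ 157

For margin E ≤ 2.5:
n ≥ (z* · σ / E)²
n ≥ (1.645 · 19.0 / 2.5)²
n ≥ 156.30

Minimum n = 157 (rounding up)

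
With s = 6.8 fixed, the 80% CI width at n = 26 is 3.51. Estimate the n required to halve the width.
n ≈ 104

CI width ∝ 1/√n
To reduce width by factor 2, need √n to grow by 2 → need 2² = 4 times as many samples.

Current: n = 26, width = 3.51
New: n = 104, width ≈ 1.72

Width reduced by factor of 3.51/1.72 = 2.04.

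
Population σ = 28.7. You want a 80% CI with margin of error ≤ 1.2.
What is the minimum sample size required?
n ≥ 941

For margin E ≤ 1.2:
n ≥ (z* · σ / E)²
n ≥ (1.282 · 28.7 / 1.2)²
n ≥ 940.11

Minimum n = 941 (rounding up)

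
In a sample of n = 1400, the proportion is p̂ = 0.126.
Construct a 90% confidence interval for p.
(0.111, 0.141)

Proportion CI:
SE = √(p̂(1-p̂)/n) = √(0.126 · 0.874 / 1400) = 0.00887

z* = 1.645
Margin = z* · SE = 1.645 · 0.00887 = 0.0146

CI: 0.126 ± 0.0146 = (0.111, 0.141)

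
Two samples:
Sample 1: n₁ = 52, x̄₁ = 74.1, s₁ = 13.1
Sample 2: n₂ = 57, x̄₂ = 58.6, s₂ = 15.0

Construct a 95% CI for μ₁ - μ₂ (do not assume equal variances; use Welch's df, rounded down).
(10.16, 20.84)

Difference: x̄₁ - x̄₂ = 15.50
SE = √(s₁²/n₁ + s₂²/n₂) = √(13.1²/52 + 15.0²/57) = 2.6921
df = 106.81 → 106 (Welch–Satterthwaite, rounded down)
t* = 1.983

CI: 15.50 ± 1.983 · 2.6921 = 15.50 ± 5.34 = (10.16, 20.84)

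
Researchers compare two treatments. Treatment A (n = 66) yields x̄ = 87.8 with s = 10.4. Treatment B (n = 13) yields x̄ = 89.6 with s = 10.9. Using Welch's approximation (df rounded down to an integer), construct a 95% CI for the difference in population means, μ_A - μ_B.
(-8.76, 5.16)

Difference: x̄₁ - x̄₂ = -1.80
SE = √(s₁²/n₁ + s₂²/n₂) = √(10.4²/66 + 10.9²/13) = 3.2830
df = 16.59 → 16 (Welch–Satterthwaite, rounded down)
t* = 2.120

CI: -1.80 ± 2.120 · 3.2830 = -1.80 ± 6.96 = (-8.76, 5.16)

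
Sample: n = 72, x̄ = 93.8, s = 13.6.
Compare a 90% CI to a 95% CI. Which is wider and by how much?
95% CI is wider by 1.05

df = 71
90% CI: t* = 1.667, (91.13, 96.47), width = 2 · t* · s/√n = 5.34
95% CI: t* = 1.994, (90.60, 97.00), width = 2 · t* · s/√n = 6.39

The 95% CI is wider by 6.39 - 5.34 = 1.05.
Higher confidence requires a wider interval.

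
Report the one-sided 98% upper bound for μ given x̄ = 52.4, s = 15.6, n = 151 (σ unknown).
μ ≤ 55.03

Upper bound (one-sided):
t* = 2.072 (one-sided for 98%)
Upper bound = x̄ + t* · s/√n = 52.4 + 2.072 · 15.6/√151 = 55.03

We are 98% confident that μ ≤ 55.03.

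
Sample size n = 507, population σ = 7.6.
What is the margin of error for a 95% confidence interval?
Margin of error = 0.66

Margin of error = z* · σ/√n
= 1.960 · 7.6/√507
= 1.960 · 7.6/22.5167
= 0.66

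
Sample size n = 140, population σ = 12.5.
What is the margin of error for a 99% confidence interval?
Margin of error = 2.72

Margin of error = z* · σ/√n
= 2.576 · 12.5/√140
= 2.576 · 12.5/11.8322
= 2.72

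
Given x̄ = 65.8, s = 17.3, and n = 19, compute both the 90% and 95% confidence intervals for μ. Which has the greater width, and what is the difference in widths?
95% CI is wider by 2.92

df = 18
90% CI: t* = 1.734, (58.92, 72.68), width = 2 · t* · s/√n = 13.76
95% CI: t* = 2.101, (57.46, 74.14), width = 2 · t* · s/√n = 16.68

The 95% CI is wider by 16.68 - 13.76 = 2.92.
Higher confidence requires a wider interval.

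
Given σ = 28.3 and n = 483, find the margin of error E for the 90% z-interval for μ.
Margin of error = 2.12

Margin of error = z* · σ/√n
= 1.645 · 28.3/√483
= 1.645 · 28.3/21.9773
= 2.12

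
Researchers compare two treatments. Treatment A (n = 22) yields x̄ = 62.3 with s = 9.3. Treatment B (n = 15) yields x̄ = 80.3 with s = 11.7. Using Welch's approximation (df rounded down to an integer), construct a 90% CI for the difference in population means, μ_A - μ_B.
(-24.17, -11.83)

Difference: x̄₁ - x̄₂ = -18.00
SE = √(s₁²/n₁ + s₂²/n₂) = √(9.3²/22 + 11.7²/15) = 3.6135
df = 25.50 → 25 (Welch–Satterthwaite, rounded down)
t* = 1.708

CI: -18.00 ± 1.708 · 3.6135 = -18.00 ± 6.17 = (-24.17, -11.83)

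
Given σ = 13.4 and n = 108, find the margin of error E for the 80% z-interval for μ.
Margin of error = 1.65

Margin of error = z* · σ/√n
= 1.282 · 13.4/√108
= 1.282 · 13.4/10.3923
= 1.65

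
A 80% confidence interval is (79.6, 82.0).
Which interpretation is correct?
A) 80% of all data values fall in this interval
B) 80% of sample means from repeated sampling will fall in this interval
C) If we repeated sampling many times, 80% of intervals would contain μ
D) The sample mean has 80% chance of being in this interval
C

A) Wrong — a CI is about the parameter μ, not individual data values.
B) Wrong — coverage applies to intervals containing μ, not to future x̄ values.
C) Correct — this is the frequentist long-run coverage interpretation.
D) Wrong — x̄ is observed and sits in the interval by construction.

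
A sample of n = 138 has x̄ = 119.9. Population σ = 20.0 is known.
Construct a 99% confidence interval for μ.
(115.51, 124.29)

z-interval (σ known):
z* = 2.576 for 99% confidence

Margin of error = z* · σ/√n = 2.576 · 20.0/√138 = 4.39

CI: (119.9 - 4.39, 119.9 + 4.39) = (115.51, 124.29)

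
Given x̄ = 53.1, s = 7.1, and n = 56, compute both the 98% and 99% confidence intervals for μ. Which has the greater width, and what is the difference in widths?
99% CI is wider by 0.51

df = 55
98% CI: t* = 2.396, (50.83, 55.37), width = 2 · t* · s/√n = 4.55
99% CI: t* = 2.668, (50.57, 55.63), width = 2 · t* · s/√n = 5.06

The 99% CI is wider by 5.06 - 4.55 = 0.51.
Higher confidence requires a wider interval.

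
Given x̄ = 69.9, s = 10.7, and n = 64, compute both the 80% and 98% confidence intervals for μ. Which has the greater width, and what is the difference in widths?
98% CI is wider by 2.93

df = 63
80% CI: t* = 1.295, (68.17, 71.63), width = 2 · t* · s/√n = 3.46
98% CI: t* = 2.387, (66.71, 73.09), width = 2 · t* · s/√n = 6.39

The 98% CI is wider by 6.39 - 3.46 = 2.93.
Higher confidence requires a wider interval.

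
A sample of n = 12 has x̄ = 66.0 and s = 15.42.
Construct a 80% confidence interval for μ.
(59.93, 72.07)

t-interval (σ unknown):
df = n - 1 = 11
t* = 1.363 for 80% confidence

Margin of error = t* · s/√n = 1.363 · 15.42/√12 = 6.07

CI: (59.93, 72.07)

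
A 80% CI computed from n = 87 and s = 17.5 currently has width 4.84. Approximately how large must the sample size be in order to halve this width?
n ≈ 348

CI width ∝ 1/√n
To reduce width by factor 2, need √n to grow by 2 → need 2² = 4 times as many samples.

Current: n = 87, width = 4.84
New: n = 348, width ≈ 2.41

Width reduced by factor of 4.84/2.41 = 2.01.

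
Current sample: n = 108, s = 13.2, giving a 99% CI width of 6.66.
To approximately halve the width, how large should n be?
n ≈ 432

CI width ∝ 1/√n
To reduce width by factor 2, need √n to grow by 2 → need 2² = 4 times as many samples.

Current: n = 108, width = 6.66
New: n = 432, width ≈ 3.29

Width reduced by factor of 6.66/3.29 = 2.02.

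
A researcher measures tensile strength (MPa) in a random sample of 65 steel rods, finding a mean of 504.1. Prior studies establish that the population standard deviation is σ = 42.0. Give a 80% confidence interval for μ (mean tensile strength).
(497.42, 510.78)

z-interval (σ known):
z* = 1.282 for 80% confidence

Margin of error = z* · σ/√n = 1.282 · 42.0/√65 = 6.68

CI: (504.1 - 6.68, 504.1 + 6.68) = (497.42, 510.78)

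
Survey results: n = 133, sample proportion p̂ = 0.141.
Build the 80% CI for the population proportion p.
(0.102, 0.180)

Proportion CI:
SE = √(p̂(1-p̂)/n) = √(0.141 · 0.859 / 133) = 0.03018

z* = 1.282
Margin = z* · SE = 1.282 · 0.03018 = 0.0387

CI: 0.141 ± 0.0387 = (0.102, 0.180)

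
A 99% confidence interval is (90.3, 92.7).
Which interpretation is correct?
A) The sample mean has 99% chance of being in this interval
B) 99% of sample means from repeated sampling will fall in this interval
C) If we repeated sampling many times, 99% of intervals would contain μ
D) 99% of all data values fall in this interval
C

A) Wrong — x̄ is observed and sits in the interval by construction.
B) Wrong — coverage applies to intervals containing μ, not to future x̄ values.
C) Correct — this is the frequentist long-run coverage interpretation.
D) Wrong — a CI is about the parameter μ, not individual data values.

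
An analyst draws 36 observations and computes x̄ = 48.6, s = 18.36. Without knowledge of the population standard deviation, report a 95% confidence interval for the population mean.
(42.39, 54.81)

t-interval (σ unknown):
df = n - 1 = 35
t* = 2.030 for 95% confidence

Margin of error = t* · s/√n = 2.030 · 18.36/√36 = 6.21

CI: (42.39, 54.81)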